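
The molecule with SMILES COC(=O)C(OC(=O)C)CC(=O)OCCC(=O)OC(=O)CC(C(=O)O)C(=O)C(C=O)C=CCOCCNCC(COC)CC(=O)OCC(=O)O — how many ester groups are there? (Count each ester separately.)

CH3O–C(=O)–: carbonyl C bonded to C and to –OCH3 → ester (not ketone + ether).
pendant –OC(=O)CH3: an acyloxy group → ester.
–C(=O)–O–C with C on the carbonyl side → ester.
two acyl groups sharing one oxygen, –C(=O)–O–C(=O)– → anhydride.
pendant –COOH: carbonyl C bonded to C and –OH → carboxylic acid.
–C(=O)– with carbon on both sides → ketone.
pendant –CHO: carbonyl C bonded to C and H → aldehyde.
C=C double bond → alkene.
C–O–C with sp³ carbons on both sides and no adjacent C=O → ether.
C–N–C with sp³ carbons and no adjacent C=O → amine (secondary).
pendant –CH2OCH3: C–O–C linkage → ether.
–C(=O)–O–C with C on the carbonyl side → ester.
–COOH: carbonyl C bonded to –OH and C → carboxylic acid (the –OH is not a separate alcohol).
Ester appears at: CH3OOC, CH(OCOCH3), CH2COOCH2, CH2COOCH2 → 4.

4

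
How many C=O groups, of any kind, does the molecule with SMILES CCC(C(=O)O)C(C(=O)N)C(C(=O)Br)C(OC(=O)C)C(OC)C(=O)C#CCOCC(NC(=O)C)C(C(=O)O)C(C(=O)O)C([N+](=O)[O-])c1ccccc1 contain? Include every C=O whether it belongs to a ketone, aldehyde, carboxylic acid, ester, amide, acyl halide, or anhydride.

8

CH(COOH): carboxylic acid, 1 C=O (running total 1).
CH(CONH2): amide, 1 C=O (running total 2).
CH(COBr): acyl halide, 1 C=O (running total 3).
CH(OCOCH3): ester, 1 C=O (running total 4).
CO: ketone, 1 C=O (running total 5).
CH(NHCOCH3): amide, 1 C=O (running total 6).
CH(COOH): carboxylic acid, 1 C=O (running total 7).
CH(COOH): carboxylic acid, 1 C=O (running total 8).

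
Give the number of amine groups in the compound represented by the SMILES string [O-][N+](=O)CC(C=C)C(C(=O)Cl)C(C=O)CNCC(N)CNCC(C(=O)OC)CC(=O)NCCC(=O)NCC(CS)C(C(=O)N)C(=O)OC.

Reading the structure from left to right:
  O2NCH2: –NO2 on carbon → nitro group.
  CH(CH=CH2): pendant –CH=CH2: C=C double bond → alkene.
  CH(COCl): pendant –C(=O)X: carbonyl C bonded to C and halogen → acyl halide.
  CH(CHO): pendant –CHO: carbonyl C bonded to C and H → aldehyde.
  CH2NHCH2: C–N–C with sp³ carbons and no adjacent C=O → amine (secondary).
  CH(NH2): –NH2 on an sp³ carbon with no adjacent C=O → amine.
  CH2NHCH2: C–N–C with sp³ carbons and no adjacent C=O → amine (secondary).
  CH(COOCH3): pendant –COOCH3: carbonyl C bonded to C and –OCH3 → ester.
  CH2CONHCH2: –C(=O)–N– linkage → amide (the N is not an amine).
  CH2CONHCH2: –C(=O)–N– linkage → amide (the N is not an amine).
  CH(CH2SH): pendant –CH2SH → thiol.
  CH(CONH2): pendant –CONH2: carbonyl C bonded to C and N → amide.
  COOCH3: –C(=O)OCH3: carbonyl C bonded to C and to –OCH3 → ester (not ketone + ether).
Amine appears at: CH2NHCH2, CH(NH2), CH2NHCH2 → 3.

3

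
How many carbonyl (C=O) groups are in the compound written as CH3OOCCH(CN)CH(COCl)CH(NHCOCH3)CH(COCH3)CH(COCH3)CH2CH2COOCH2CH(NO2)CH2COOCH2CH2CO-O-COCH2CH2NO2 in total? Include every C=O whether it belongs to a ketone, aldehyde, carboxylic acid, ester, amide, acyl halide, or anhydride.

9

CH3OOC: ester, 1 C=O (running total 1).
CH(COCl): acyl halide, 1 C=O (running total 2).
CH(NHCOCH3): amide, 1 C=O (running total 3).
CH(COCH3): ketone, 1 C=O (running total 4).
CH(COCH3): ketone, 1 C=O (running total 5).
CH2COOCH2: ester, 1 C=O (running total 6).
CH2COOCH2: ester, 1 C=O (running total 7).
CH2CO-O-COCH2: anhydride, 2 C=O (running total 9).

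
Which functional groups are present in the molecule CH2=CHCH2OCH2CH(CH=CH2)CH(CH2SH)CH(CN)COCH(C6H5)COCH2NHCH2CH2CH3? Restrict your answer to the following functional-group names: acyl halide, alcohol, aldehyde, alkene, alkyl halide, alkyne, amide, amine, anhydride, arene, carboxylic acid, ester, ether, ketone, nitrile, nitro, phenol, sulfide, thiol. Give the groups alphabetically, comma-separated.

Reading the structure from left to right:
  CH2=CH: C=C double bond → alkene.
  CH2OCH2: C–O–C with sp³ carbons on both sides and no adjacent C=O → ether.
  CH(CH=CH2): pendant –CH=CH2: C=C double bond → alkene.
  CH(CH2SH): pendant –CH2SH → thiol.
  CH(CN): pendant –C≡N: nitrile.
  CO: –C(=O)– with carbon on both sides → ketone.
  CH(C6H5): pendant –C6H5: benzene ring → arene.
  CO: –C(=O)– with carbon on both sides → ketone.
  CH2NHCH2: C–N–C with sp³ carbons and no adjacent C=O → amine (secondary).

alkene, amine, arene, ether, ketone, nitrile, thiol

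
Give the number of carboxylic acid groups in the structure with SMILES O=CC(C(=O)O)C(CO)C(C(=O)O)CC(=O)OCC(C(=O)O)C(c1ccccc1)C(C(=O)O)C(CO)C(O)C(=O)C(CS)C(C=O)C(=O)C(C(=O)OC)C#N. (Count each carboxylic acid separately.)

4

terminal –CHO: carbonyl C bonded to H and C → aldehyde.
pendant –COOH: carbonyl C bonded to C and –OH → carboxylic acid.
pendant –CH2OH on an sp³ backbone C → alcohol.
pendant –COOH: carbonyl C bonded to C and –OH → carboxylic acid.
–C(=O)–O–C with C on the carbonyl side → ester.
pendant –COOH: carbonyl C bonded to C and –OH → carboxylic acid.
pendant –C6H5: benzene ring → arene.
pendant –COOH: carbonyl C bonded to C and –OH → carboxylic acid.
pendant –CH2OH on an sp³ backbone C → alcohol.
–OH on an sp³ carbon → alcohol (secondary).
–C(=O)– with carbon on both sides → ketone.
pendant –CH2SH → thiol.
pendant –CHO: carbonyl C bonded to C and H → aldehyde.
–C(=O)– with carbon on both sides → ketone.
pendant –COOCH3: carbonyl C bonded to C and –OCH3 → ester.
–C≡N: carbon triple-bonded to nitrogen → nitrile.
Carboxylic acid appears at: CH(COOH), CH(COOH), CH(COOH), CH(COOH) → 4.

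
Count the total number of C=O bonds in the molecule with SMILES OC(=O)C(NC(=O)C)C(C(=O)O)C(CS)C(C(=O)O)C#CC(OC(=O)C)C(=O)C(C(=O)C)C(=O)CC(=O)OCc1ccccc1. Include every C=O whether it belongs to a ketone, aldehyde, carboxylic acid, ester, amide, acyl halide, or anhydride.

9

HOOC: carboxylic acid, 1 C=O (running total 1).
CH(NHCOCH3): amide, 1 C=O (running total 2).
CH(COOH): carboxylic acid, 1 C=O (running total 3).
CH(COOH): carboxylic acid, 1 C=O (running total 4).
CH(OCOCH3): ester, 1 C=O (running total 5).
CO: ketone, 1 C=O (running total 6).
CH(COCH3): ketone, 1 C=O (running total 7).
CO: ketone, 1 C=O (running total 8).
CH2COOCH2: ester, 1 C=O (running total 9).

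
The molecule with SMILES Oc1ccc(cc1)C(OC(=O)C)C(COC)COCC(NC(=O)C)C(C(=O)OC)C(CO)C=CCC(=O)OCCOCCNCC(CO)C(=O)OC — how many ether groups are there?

3

–OH attached directly to an aromatic ring → phenol (not alcohol); the ring itself is an arene.
pendant –OC(=O)CH3: an acyloxy group → ester.
pendant –CH2OCH3: C–O–C linkage → ether.
C–O–C with sp³ carbons on both sides and no adjacent C=O → ether.
pendant –NHC(=O)CH3: N bonded to a carbonyl → amide (not amine).
pendant –COOCH3: carbonyl C bonded to C and –OCH3 → ester.
pendant –CH2OH on an sp³ backbone C → alcohol.
C=C double bond → alkene.
–C(=O)–O–C with C on the carbonyl side → ester.
C–O–C with sp³ carbons on both sides and no adjacent C=O → ether.
C–N–C with sp³ carbons and no adjacent C=O → amine (secondary).
pendant –CH2OH on an sp³ backbone C → alcohol.
–C(=O)OCH3: carbonyl C bonded to C and to –OCH3 → ester (not ketone + ether).
Ether appears at: CH(CH2OCH3), CH2OCH2, CH2OCH2 → 3.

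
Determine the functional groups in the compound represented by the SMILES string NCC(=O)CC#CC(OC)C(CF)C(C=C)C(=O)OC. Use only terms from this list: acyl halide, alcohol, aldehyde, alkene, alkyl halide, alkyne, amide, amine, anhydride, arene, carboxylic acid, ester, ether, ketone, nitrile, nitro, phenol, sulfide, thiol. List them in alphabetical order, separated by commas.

alkene, alkyl halide, alkyne, amine, ester, ether, ketone

Reading the structure from left to right:
  H2NCH2: –NH2 on an sp³ carbon with no adjacent C=O → amine.
  CO: –C(=O)– with carbon on both sides → ketone.
  C≡C: C≡C triple bond → alkyne.
  CH(OCH3): pendant –OCH3: C–O–C with sp³ C, no adjacent C=O → ether.
  CH(CH2F): pendant –CH2X: halogen on sp³ carbon → alkyl halide.
  CH(CH=CH2): pendant –CH=CH2: C=C double bond → alkene.
  COOCH3: –C(=O)OCH3: carbonyl C bonded to C and to –OCH3 → ester (not ketone + ether).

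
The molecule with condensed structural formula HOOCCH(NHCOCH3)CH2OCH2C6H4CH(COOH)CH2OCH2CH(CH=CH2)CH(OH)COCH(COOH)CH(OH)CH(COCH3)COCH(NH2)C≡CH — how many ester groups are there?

0

Reading the structure from left to right:
  HOOC: –COOH: carbonyl C bonded to –OH and C → carboxylic acid (the –OH is not a separate alcohol).
  CH(NHCOCH3): pendant –NHC(=O)CH3: N bonded to a carbonyl → amide (not amine).
  CH2OCH2: C–O–C with sp³ carbons on both sides and no adjacent C=O → ether.
  C6H4: para-disubstituted benzene ring → arene.
  CH(COOH): pendant –COOH: carbonyl C bonded to C and –OH → carboxylic acid.
  CH2OCH2: C–O–C with sp³ carbons on both sides and no adjacent C=O → ether.
  CH(CH=CH2): pendant –CH=CH2: C=C double bond → alkene.
  CH(OH): –OH on an sp³ carbon → alcohol (secondary).
  CO: –C(=O)– with carbon on both sides → ketone.
  CH(COOH): pendant –COOH: carbonyl C bonded to C and –OH → carboxylic acid.
  CH(OH): –OH on an sp³ carbon → alcohol (secondary).
  CH(COCH3): pendant –COCH3: carbonyl C bonded to two carbons → ketone.
  CO: –C(=O)– with carbon on both sides → ketone.
  CH(NH2): –NH2 on an sp³ carbon with no adjacent C=O → amine.
  C≡CH: C≡C triple bond → alkyne.
No segment is a ester: HOOC is carboxylic acid, not ester; CH2OCH2 is ether, not ester; CH(COOH) is carboxylic acid, not ester. → 0.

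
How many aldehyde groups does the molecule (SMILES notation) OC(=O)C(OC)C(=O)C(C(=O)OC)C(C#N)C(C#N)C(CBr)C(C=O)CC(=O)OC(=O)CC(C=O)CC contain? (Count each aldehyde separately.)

2

Working along the chain:
  HOOC: –COOH: carbonyl C bonded to –OH and C → carboxylic acid (the –OH is not a separate alcohol).
  CH(OCH3): pendant –OCH3: C–O–C with sp³ C, no adjacent C=O → ether.
  CO: –C(=O)– with carbon on both sides → ketone.
  CH(COOCH3): pendant –COOCH3: carbonyl C bonded to C and –OCH3 → ester.
  CH(CN): pendant –C≡N: nitrile.
  CH(CN): pendant –C≡N: nitrile.
  CH(CH2Br): pendant –CH2X: halogen on sp³ carbon → alkyl halide.
  CH(CHO): pendant –CHO: carbonyl C bonded to C and H → aldehyde.
  CH2CO-O-COCH2: two acyl groups sharing one oxygen, –C(=O)–O–C(=O)– → anhydride.
  CH(CHO): pendant –CHO: carbonyl C bonded to C and H → aldehyde.
Aldehyde appears at: CH(CHO), CH(CHO) → 2.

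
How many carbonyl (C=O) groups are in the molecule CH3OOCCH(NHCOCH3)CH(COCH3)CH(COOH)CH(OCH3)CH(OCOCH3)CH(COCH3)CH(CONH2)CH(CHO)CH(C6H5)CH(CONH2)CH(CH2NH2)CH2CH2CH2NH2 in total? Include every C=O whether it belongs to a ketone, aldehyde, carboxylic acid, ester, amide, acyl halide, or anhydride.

9

CH3OOC: ester, 1 C=O (running total 1).
CH(NHCOCH3): amide, 1 C=O (running total 2).
CH(COCH3): ketone, 1 C=O (running total 3).
CH(COOH): carboxylic acid, 1 C=O (running total 4).
CH(OCOCH3): ester, 1 C=O (running total 5).
CH(COCH3): ketone, 1 C=O (running total 6).
CH(CONH2): amide, 1 C=O (running total 7).
CH(CHO): aldehyde, 1 C=O (running total 8).
CH(CONH2): amide, 1 C=O (running total 9).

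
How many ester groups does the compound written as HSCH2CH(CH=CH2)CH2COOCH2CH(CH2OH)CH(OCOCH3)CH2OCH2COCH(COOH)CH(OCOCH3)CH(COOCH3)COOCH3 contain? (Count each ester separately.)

5

Working along the chain:
  HSCH2: –SH on an sp³ carbon → thiol.
  CH(CH=CH2): pendant –CH=CH2: C=C double bond → alkene.
  CH2COOCH2: –C(=O)–O–C with C on the carbonyl side → ester.
  CH(CH2OH): pendant –CH2OH on an sp³ backbone C → alcohol.
  CH(OCOCH3): pendant –OC(=O)CH3: an acyloxy group → ester.
  CH2OCH2: C–O–C with sp³ carbons on both sides and no adjacent C=O → ether.
  CO: –C(=O)– with carbon on both sides → ketone.
  CH(COOH): pendant –COOH: carbonyl C bonded to C and –OH → carboxylic acid.
  CH(OCOCH3): pendant –OC(=O)CH3: an acyloxy group → ester.
  CH(COOCH3): pendant –COOCH3: carbonyl C bonded to C and –OCH3 → ester.
  COOCH3: –C(=O)OCH3: carbonyl C bonded to C and to –OCH3 → ester (not ketone + ether).
Ester appears at: CH2COOCH2, CH(OCOCH3), CH(OCOCH3), CH(COOCH3), COOCH3 → 5.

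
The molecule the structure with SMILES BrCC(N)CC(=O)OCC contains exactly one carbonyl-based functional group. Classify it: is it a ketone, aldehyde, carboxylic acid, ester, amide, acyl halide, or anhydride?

The carbonyl is in the CH2COOCH2 segment: –C(=O)–O–C with C on the carbonyl side → ester.

ester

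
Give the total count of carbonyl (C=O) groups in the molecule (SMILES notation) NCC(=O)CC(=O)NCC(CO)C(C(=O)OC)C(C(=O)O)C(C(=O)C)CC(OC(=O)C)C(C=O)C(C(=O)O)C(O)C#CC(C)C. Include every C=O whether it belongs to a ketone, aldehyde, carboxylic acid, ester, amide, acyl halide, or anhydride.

8

CO: ketone, 1 C=O (running total 1).
CH2CONHCH2: amide, 1 C=O (running total 2).
CH(COOCH3): ester, 1 C=O (running total 3).
CH(COOH): carboxylic acid, 1 C=O (running total 4).
CH(COCH3): ketone, 1 C=O (running total 5).
CH(OCOCH3): ester, 1 C=O (running total 6).
CH(CHO): aldehyde, 1 C=O (running total 7).
CH(COOH): carboxylic acid, 1 C=O (running total 8).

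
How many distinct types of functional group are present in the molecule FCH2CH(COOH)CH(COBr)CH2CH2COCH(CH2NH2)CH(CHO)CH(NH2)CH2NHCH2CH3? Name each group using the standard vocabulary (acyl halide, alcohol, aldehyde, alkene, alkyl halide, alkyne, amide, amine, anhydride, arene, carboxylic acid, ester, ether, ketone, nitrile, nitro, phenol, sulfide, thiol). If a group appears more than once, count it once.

Working along the chain:
  FCH2: halogen on an sp³ carbon → alkyl halide.
  CH(COOH): pendant –COOH: carbonyl C bonded to C and –OH → carboxylic acid.
  CH(COBr): pendant –C(=O)X: carbonyl C bonded to C and halogen → acyl halide.
  CO: –C(=O)– with carbon on both sides → ketone.
  CH(CH2NH2): pendant –CH2NH2: N on sp³ C, no adjacent C=O → amine.
  CH(CHO): pendant –CHO: carbonyl C bonded to C and H → aldehyde.
  CH(NH2): –NH2 on an sp³ carbon with no adjacent C=O → amine.
  CH2NHCH2: C–N–C with sp³ carbons and no adjacent C=O → amine (secondary).
Distinct types present: acyl halide, aldehyde, alkyl halide, amine, carboxylic acid, ketone.

6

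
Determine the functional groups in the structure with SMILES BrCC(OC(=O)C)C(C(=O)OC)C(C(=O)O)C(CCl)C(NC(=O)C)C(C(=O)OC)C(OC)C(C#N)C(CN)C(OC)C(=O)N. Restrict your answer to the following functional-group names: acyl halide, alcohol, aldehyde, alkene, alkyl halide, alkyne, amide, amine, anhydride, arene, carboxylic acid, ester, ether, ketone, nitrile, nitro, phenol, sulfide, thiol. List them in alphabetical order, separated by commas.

halogen on an sp³ carbon → alkyl halide.
pendant –OC(=O)CH3: an acyloxy group → ester.
pendant –COOCH3: carbonyl C bonded to C and –OCH3 → ester.
pendant –COOH: carbonyl C bonded to C and –OH → carboxylic acid.
pendant –CH2X: halogen on sp³ carbon → alkyl halide.
pendant –NHC(=O)CH3: N bonded to a carbonyl → amide (not amine).
pendant –COOCH3: carbonyl C bonded to C and –OCH3 → ester.
pendant –OCH3: C–O–C with sp³ C, no adjacent C=O → ether.
pendant –C≡N: nitrile.
pendant –CH2NH2: N on sp³ C, no adjacent C=O → amine.
pendant –OCH3: C–O–C with sp³ C, no adjacent C=O → ether.
–C(=O)NH2: carbonyl C bonded to C and to N → amide (the N is not a separate amine).

alkyl halide, amide, amine, carboxylic acid, ester, ether, nitrile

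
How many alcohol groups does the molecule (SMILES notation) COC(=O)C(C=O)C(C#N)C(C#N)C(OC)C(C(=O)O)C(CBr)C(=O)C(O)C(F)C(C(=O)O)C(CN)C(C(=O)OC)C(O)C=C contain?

2

Working along the chain:
  CH3OOC: CH3O–C(=O)–: carbonyl C bonded to C and to –OCH3 → ester (not ketone + ether).
  CH(CHO): pendant –CHO: carbonyl C bonded to C and H → aldehyde.
  CH(CN): pendant –C≡N: nitrile.
  CH(CN): pendant –C≡N: nitrile.
  CH(OCH3): pendant –OCH3: C–O–C with sp³ C, no adjacent C=O → ether.
  CH(COOH): pendant –COOH: carbonyl C bonded to C and –OH → carboxylic acid.
  CH(CH2Br): pendant –CH2X: halogen on sp³ carbon → alkyl halide.
  CO: –C(=O)– with carbon on both sides → ketone.
  CH(OH): –OH on an sp³ carbon → alcohol (secondary).
  CH(F): halogen on an sp³ carbon → alkyl halide.
  CH(COOH): pendant –COOH: carbonyl C bonded to C and –OH → carboxylic acid.
  CH(CH2NH2): pendant –CH2NH2: N on sp³ C, no adjacent C=O → amine.
  CH(COOCH3): pendant –COOCH3: carbonyl C bonded to C and –OCH3 → ester.
  CH(OH): –OH on an sp³ carbon → alcohol (secondary).
  CH=CH2: C=C double bond → alkene.
Alcohol appears at: CH(OH), CH(OH) → 2.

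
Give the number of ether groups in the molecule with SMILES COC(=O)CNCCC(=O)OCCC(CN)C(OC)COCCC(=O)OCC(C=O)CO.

2

Taking each segment in turn:
  CH3OOC: CH3O–C(=O)–: carbonyl C bonded to C and to –OCH3 → ester (not ketone + ether).
  CH2NHCH2: C–N–C with sp³ carbons and no adjacent C=O → amine (secondary).
  CH2COOCH2: –C(=O)–O–C with C on the carbonyl side → ester.
  CH(CH2NH2): pendant –CH2NH2: N on sp³ C, no adjacent C=O → amine.
  CH(OCH3): pendant –OCH3: C–O–C with sp³ C, no adjacent C=O → ether.
  CH2OCH2: C–O–C with sp³ carbons on both sides and no adjacent C=O → ether.
  CH2COOCH2: –C(=O)–O–C with C on the carbonyl side → ester.
  CH(CHO): pendant –CHO: carbonyl C bonded to C and H → aldehyde.
  CH2OH: –OH on an sp³ carbon → alcohol.
Ether appears at: CH(OCH3), CH2OCH2 → 2.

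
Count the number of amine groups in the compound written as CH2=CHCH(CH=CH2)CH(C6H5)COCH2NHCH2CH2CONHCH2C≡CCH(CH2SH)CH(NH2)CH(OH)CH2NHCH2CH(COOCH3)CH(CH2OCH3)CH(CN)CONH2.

C=C double bond → alkene.
pendant –CH=CH2: C=C double bond → alkene.
pendant –C6H5: benzene ring → arene.
–C(=O)– with carbon on both sides → ketone.
C–N–C with sp³ carbons and no adjacent C=O → amine (secondary).
–C(=O)–N– linkage → amide (the N is not an amine).
C≡C triple bond → alkyne.
pendant –CH2SH → thiol.
–NH2 on an sp³ carbon with no adjacent C=O → amine.
–OH on an sp³ carbon → alcohol (secondary).
C–N–C with sp³ carbons and no adjacent C=O → amine (secondary).
pendant –COOCH3: carbonyl C bonded to C and –OCH3 → ester.
pendant –CH2OCH3: C–O–C linkage → ether.
pendant –C≡N: nitrile.
–C(=O)NH2: carbonyl C bonded to C and to N → amide (the N is not a separate amine).
Amine appears at: CH2NHCH2, CH(NH2), CH2NHCH2 → 3.

3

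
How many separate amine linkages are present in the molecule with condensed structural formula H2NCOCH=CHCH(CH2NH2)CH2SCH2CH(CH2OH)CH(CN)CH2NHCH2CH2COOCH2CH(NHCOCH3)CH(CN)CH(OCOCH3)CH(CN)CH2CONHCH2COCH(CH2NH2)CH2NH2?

Working along the chain:
  H2NCO: –C(=O)NH2: carbonyl C bonded to C and to N → amide (the N is not a separate amine).
  CH=CH: C=C double bond → alkene.
  CH(CH2NH2): pendant –CH2NH2: N on sp³ C, no adjacent C=O → amine.
  CH2SCH2: C–S–C linkage → sulfide (thioether).
  CH(CH2OH): pendant –CH2OH on an sp³ backbone C → alcohol.
  CH(CN): pendant –C≡N: nitrile.
  CH2NHCH2: C–N–C with sp³ carbons and no adjacent C=O → amine (secondary).
  CH2COOCH2: –C(=O)–O–C with C on the carbonyl side → ester.
  CH(NHCOCH3): pendant –NHC(=O)CH3: N bonded to a carbonyl → amide (not amine).
  CH(CN): pendant –C≡N: nitrile.
  CH(OCOCH3): pendant –OC(=O)CH3: an acyloxy group → ester.
  CH(CN): pendant –C≡N: nitrile.
  CH2CONHCH2: –C(=O)–N– linkage → amide (the N is not an amine).
  CO: –C(=O)– with carbon on both sides → ketone.
  CH(CH2NH2): pendant –CH2NH2: N on sp³ C, no adjacent C=O → amine.
  CH2NH2: –NH2 on an sp³ carbon with no adjacent C=O → amine.
Amine appears at: CH(CH2NH2), CH2NHCH2, CH(CH2NH2), CH2NH2 → 4.

4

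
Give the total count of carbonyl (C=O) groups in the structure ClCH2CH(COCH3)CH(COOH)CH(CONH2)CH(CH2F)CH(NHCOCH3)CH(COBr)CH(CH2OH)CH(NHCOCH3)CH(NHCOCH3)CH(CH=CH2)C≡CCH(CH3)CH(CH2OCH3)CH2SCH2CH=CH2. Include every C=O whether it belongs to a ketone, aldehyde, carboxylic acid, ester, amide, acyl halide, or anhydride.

CH(COCH3): ketone, 1 C=O (running total 1).
CH(COOH): carboxylic acid, 1 C=O (running total 2).
CH(CONH2): amide, 1 C=O (running total 3).
CH(NHCOCH3): amide, 1 C=O (running total 4).
CH(COBr): acyl halide, 1 C=O (running total 5).
CH(NHCOCH3): amide, 1 C=O (running total 6).
CH(NHCOCH3): amide, 1 C=O (running total 7).

7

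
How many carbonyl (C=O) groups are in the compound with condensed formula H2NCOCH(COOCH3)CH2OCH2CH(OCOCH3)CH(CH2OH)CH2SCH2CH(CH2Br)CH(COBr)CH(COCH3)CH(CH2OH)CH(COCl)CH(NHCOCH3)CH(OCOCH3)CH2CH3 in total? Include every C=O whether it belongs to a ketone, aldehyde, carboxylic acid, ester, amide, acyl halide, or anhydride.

H2NCO: amide, 1 C=O (running total 1).
CH(COOCH3): ester, 1 C=O (running total 2).
CH(OCOCH3): ester, 1 C=O (running total 3).
CH(COBr): acyl halide, 1 C=O (running total 4).
CH(COCH3): ketone, 1 C=O (running total 5).
CH(COCl): acyl halide, 1 C=O (running total 6).
CH(NHCOCH3): amide, 1 C=O (running total 7).
CH(OCOCH3): ester, 1 C=O (running total 8).

8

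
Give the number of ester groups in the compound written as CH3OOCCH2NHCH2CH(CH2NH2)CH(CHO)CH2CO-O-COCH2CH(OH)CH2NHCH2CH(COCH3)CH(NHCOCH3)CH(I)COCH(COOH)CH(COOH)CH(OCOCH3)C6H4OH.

CH3O–C(=O)–: carbonyl C bonded to C and to –OCH3 → ester (not ketone + ether).
C–N–C with sp³ carbons and no adjacent C=O → amine (secondary).
pendant –CH2NH2: N on sp³ C, no adjacent C=O → amine.
pendant –CHO: carbonyl C bonded to C and H → aldehyde.
two acyl groups sharing one oxygen, –C(=O)–O–C(=O)– → anhydride.
–OH on an sp³ carbon → alcohol (secondary).
C–N–C with sp³ carbons and no adjacent C=O → amine (secondary).
pendant –COCH3: carbonyl C bonded to two carbons → ketone.
pendant –NHC(=O)CH3: N bonded to a carbonyl → amide (not amine).
halogen on an sp³ carbon → alkyl halide.
–C(=O)– with carbon on both sides → ketone.
pendant –COOH: carbonyl C bonded to C and –OH → carboxylic acid.
pendant –COOH: carbonyl C bonded to C and –OH → carboxylic acid.
pendant –OC(=O)CH3: an acyloxy group → ester.
–OH attached directly to an aromatic ring → phenol (not alcohol); the ring itself is an arene.
Ester appears at: CH3OOC, CH(OCOCH3) → 2.

2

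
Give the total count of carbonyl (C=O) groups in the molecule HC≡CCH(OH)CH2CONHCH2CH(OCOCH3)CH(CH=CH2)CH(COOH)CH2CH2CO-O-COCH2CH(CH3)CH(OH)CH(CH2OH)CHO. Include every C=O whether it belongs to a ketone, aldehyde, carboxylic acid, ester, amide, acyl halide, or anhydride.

6

CH2CONHCH2: amide, 1 C=O (running total 1).
CH(OCOCH3): ester, 1 C=O (running total 2).
CH(COOH): carboxylic acid, 1 C=O (running total 3).
CH2CO-O-COCH2: anhydride, 2 C=O (running total 5).
CHO: aldehyde, 1 C=O (running total 6).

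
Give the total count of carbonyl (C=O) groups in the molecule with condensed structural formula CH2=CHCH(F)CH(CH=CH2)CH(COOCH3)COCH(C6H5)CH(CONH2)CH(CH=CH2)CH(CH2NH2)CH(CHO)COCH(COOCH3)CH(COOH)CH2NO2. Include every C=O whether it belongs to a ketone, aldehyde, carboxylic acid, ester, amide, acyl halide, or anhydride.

CH(COOCH3): ester, 1 C=O (running total 1).
CO: ketone, 1 C=O (running total 2).
CH(CONH2): amide, 1 C=O (running total 3).
CH(CHO): aldehyde, 1 C=O (running total 4).
CO: ketone, 1 C=O (running total 5).
CH(COOCH3): ester, 1 C=O (running total 6).
CH(COOH): carboxylic acid, 1 C=O (running total 7).

7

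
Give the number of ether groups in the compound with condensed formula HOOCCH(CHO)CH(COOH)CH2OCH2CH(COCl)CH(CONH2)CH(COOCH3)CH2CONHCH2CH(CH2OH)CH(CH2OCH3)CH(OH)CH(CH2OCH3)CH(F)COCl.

Working along the chain:
  HOOC: –COOH: carbonyl C bonded to –OH and C → carboxylic acid (the –OH is not a separate alcohol).
  CH(CHO): pendant –CHO: carbonyl C bonded to C and H → aldehyde.
  CH(COOH): pendant –COOH: carbonyl C bonded to C and –OH → carboxylic acid.
  CH2OCH2: C–O–C with sp³ carbons on both sides and no adjacent C=O → ether.
  CH(COCl): pendant –C(=O)X: carbonyl C bonded to C and halogen → acyl halide.
  CH(CONH2): pendant –CONH2: carbonyl C bonded to C and N → amide.
  CH(COOCH3): pendant –COOCH3: carbonyl C bonded to C and –OCH3 → ester.
  CH2CONHCH2: –C(=O)–N– linkage → amide (the N is not an amine).
  CH(CH2OH): pendant –CH2OH on an sp³ backbone C → alcohol.
  CH(CH2OCH3): pendant –CH2OCH3: C–O–C linkage → ether.
  CH(OH): –OH on an sp³ carbon → alcohol (secondary).
  CH(CH2OCH3): pendant –CH2OCH3: C–O–C linkage → ether.
  CH(F): halogen on an sp³ carbon → alkyl halide.
  COCl: –C(=O)Cl: carbonyl C bonded to C and to a halogen → acyl halide (not alkyl halide).
Ether appears at: CH2OCH2, CH(CH2OCH3), CH(CH2OCH3) → 3.

3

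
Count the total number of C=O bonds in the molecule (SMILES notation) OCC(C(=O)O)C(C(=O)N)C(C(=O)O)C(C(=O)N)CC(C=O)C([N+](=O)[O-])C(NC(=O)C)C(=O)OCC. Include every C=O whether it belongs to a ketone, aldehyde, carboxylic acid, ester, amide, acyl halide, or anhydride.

7

CH(COOH): carboxylic acid, 1 C=O (running total 1).
CH(CONH2): amide, 1 C=O (running total 2).
CH(COOH): carboxylic acid, 1 C=O (running total 3).
CH(CONH2): amide, 1 C=O (running total 4).
CH(CHO): aldehyde, 1 C=O (running total 5).
CH(NHCOCH3): amide, 1 C=O (running total 6).
COOCH2CH3: ester, 1 C=O (running total 7).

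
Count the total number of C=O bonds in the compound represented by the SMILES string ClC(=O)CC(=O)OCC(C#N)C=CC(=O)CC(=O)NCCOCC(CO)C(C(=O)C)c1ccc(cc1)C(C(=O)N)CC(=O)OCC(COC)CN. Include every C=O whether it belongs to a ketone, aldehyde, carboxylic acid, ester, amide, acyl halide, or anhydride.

7

ClCO: acyl halide, 1 C=O (running total 1).
CH2COOCH2: ester, 1 C=O (running total 2).
CO: ketone, 1 C=O (running total 3).
CH2CONHCH2: amide, 1 C=O (running total 4).
CH(COCH3): ketone, 1 C=O (running total 5).
CH(CONH2): amide, 1 C=O (running total 6).
CH2COOCH2: ester, 1 C=O (running total 7).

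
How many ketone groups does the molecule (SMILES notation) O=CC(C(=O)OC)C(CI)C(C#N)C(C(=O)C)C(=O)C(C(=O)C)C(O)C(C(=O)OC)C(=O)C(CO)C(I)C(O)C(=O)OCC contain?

4

terminal –CHO: carbonyl C bonded to H and C → aldehyde.
pendant –COOCH3: carbonyl C bonded to C and –OCH3 → ester.
pendant –CH2X: halogen on sp³ carbon → alkyl halide.
pendant –C≡N: nitrile.
pendant –COCH3: carbonyl C bonded to two carbons → ketone.
–C(=O)– with carbon on both sides → ketone.
pendant –COCH3: carbonyl C bonded to two carbons → ketone.
–OH on an sp³ carbon → alcohol (secondary).
pendant –COOCH3: carbonyl C bonded to C and –OCH3 → ester.
–C(=O)– with carbon on both sides → ketone.
pendant –CH2OH on an sp³ backbone C → alcohol.
halogen on an sp³ carbon → alkyl halide.
–OH on an sp³ carbon → alcohol (secondary).
–C(=O)OCH2CH3: carbonyl C bonded to C and to –OEt → ester.
Ketone appears at: CH(COCH3), CO, CH(COCH3), CO → 4.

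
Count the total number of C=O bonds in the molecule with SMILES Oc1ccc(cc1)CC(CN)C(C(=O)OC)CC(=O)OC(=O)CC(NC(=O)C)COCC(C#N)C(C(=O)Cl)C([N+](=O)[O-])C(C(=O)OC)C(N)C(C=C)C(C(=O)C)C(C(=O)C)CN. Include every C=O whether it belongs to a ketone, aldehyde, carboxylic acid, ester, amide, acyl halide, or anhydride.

8

CH(COOCH3): ester, 1 C=O (running total 1).
CH2CO-O-COCH2: anhydride, 2 C=O (running total 3).
CH(NHCOCH3): amide, 1 C=O (running total 4).
CH(COCl): acyl halide, 1 C=O (running total 5).
CH(COOCH3): ester, 1 C=O (running total 6).
CH(COCH3): ketone, 1 C=O (running total 7).
CH(COCH3): ketone, 1 C=O (running total 8).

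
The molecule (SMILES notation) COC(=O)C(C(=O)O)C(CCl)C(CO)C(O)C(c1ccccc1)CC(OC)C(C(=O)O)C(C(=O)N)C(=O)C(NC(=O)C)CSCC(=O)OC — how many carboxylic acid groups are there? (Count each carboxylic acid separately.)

2

Taking each segment in turn:
  CH3OOC: CH3O–C(=O)–: carbonyl C bonded to C and to –OCH3 → ester (not ketone + ether).
  CH(COOH): pendant –COOH: carbonyl C bonded to C and –OH → carboxylic acid.
  CH(CH2Cl): pendant –CH2X: halogen on sp³ carbon → alkyl halide.
  CH(CH2OH): pendant –CH2OH on an sp³ backbone C → alcohol.
  CH(OH): –OH on an sp³ carbon → alcohol (secondary).
  CH(C6H5): pendant –C6H5: benzene ring → arene.
  CH(OCH3): pendant –OCH3: C–O–C with sp³ C, no adjacent C=O → ether.
  CH(COOH): pendant –COOH: carbonyl C bonded to C and –OH → carboxylic acid.
  CH(CONH2): pendant –CONH2: carbonyl C bonded to C and N → amide.
  CO: –C(=O)– with carbon on both sides → ketone.
  CH(NHCOCH3): pendant –NHC(=O)CH3: N bonded to a carbonyl → amide (not amine).
  CH2SCH2: C–S–C linkage → sulfide (thioether).
  COOCH3: –C(=O)OCH3: carbonyl C bonded to C and to –OCH3 → ester (not ketone + ether).
Carboxylic acid appears at: CH(COOH), CH(COOH) → 2.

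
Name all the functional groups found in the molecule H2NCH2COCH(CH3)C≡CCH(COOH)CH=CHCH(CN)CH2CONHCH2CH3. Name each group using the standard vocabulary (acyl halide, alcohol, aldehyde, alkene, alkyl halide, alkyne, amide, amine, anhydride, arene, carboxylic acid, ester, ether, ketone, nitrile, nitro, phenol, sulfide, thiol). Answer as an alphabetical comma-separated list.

alkene, alkyne, amide, amine, carboxylic acid, ketone, nitrile

–NH2 on an sp³ carbon with no adjacent C=O → amine.
–C(=O)– with carbon on both sides → ketone.
C≡C triple bond → alkyne.
pendant –COOH: carbonyl C bonded to C and –OH → carboxylic acid.
C=C double bond → alkene.
pendant –C≡N: nitrile.
–C(=O)–N– linkage → amide (the N is not an amine).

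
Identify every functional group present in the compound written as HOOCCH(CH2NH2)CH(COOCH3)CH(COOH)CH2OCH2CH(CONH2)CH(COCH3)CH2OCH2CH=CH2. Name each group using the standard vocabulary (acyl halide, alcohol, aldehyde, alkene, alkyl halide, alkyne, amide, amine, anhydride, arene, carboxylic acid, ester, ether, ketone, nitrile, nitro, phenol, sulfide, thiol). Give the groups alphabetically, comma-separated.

Working along the chain:
  HOOC: –COOH: carbonyl C bonded to –OH and C → carboxylic acid (the –OH is not a separate alcohol).
  CH(CH2NH2): pendant –CH2NH2: N on sp³ C, no adjacent C=O → amine.
  CH(COOCH3): pendant –COOCH3: carbonyl C bonded to C and –OCH3 → ester.
  CH(COOH): pendant –COOH: carbonyl C bonded to C and –OH → carboxylic acid.
  CH2OCH2: C–O–C with sp³ carbons on both sides and no adjacent C=O → ether.
  CH(CONH2): pendant –CONH2: carbonyl C bonded to C and N → amide.
  CH(COCH3): pendant –COCH3: carbonyl C bonded to two carbons → ketone.
  CH2OCH2: C–O–C with sp³ carbons on both sides and no adjacent C=O → ether.
  CH=CH2: C=C double bond → alkene.

alkene, amide, amine, carboxylic acid, ester, ether, ketone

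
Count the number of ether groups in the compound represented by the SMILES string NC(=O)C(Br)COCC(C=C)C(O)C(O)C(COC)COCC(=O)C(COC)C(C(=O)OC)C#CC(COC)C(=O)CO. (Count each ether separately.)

Reading the structure from left to right:
  H2NCO: –C(=O)NH2: carbonyl C bonded to C and to N → amide (the N is not a separate amine).
  CH(Br): halogen on an sp³ carbon → alkyl halide.
  CH2OCH2: C–O–C with sp³ carbons on both sides and no adjacent C=O → ether.
  CH(CH=CH2): pendant –CH=CH2: C=C double bond → alkene.
  CH(OH): –OH on an sp³ carbon → alcohol (secondary).
  CH(OH): –OH on an sp³ carbon → alcohol (secondary).
  CH(CH2OCH3): pendant –CH2OCH3: C–O–C linkage → ether.
  CH2OCH2: C–O–C with sp³ carbons on both sides and no adjacent C=O → ether.
  CO: –C(=O)– with carbon on both sides → ketone.
  CH(CH2OCH3): pendant –CH2OCH3: C–O–C linkage → ether.
  CH(COOCH3): pendant –COOCH3: carbonyl C bonded to C and –OCH3 → ester.
  C≡C: C≡C triple bond → alkyne.
  CH(CH2OCH3): pendant –CH2OCH3: C–O–C linkage → ether.
  CO: –C(=O)– with carbon on both sides → ketone.
  CH2OH: –OH on an sp³ carbon → alcohol.
Ether appears at: CH2OCH2, CH(CH2OCH3), CH2OCH2, CH(CH2OCH3), CH(CH2OCH3) → 5.

5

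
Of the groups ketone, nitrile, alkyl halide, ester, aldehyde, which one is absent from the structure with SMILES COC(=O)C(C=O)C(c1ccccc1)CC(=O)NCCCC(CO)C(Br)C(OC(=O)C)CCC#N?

ketone

alkyl halide: present (CH(Br) — halogen on an sp³ carbon → alkyl halide).
nitrile: present (CN — –C≡N: carbon triple-bonded to nitrogen → nitrile).
ester: present (CH3OOC — CH3O–C(=O)–: carbonyl C bonded to C and to –OCH3 → ester (not ketone + ether)).
aldehyde: present (CH(CHO) — pendant –CHO: carbonyl C bonded to C and H → aldehyde).
ketone: absent. In each of CH3OOC and CH(OCOCH3), the C=O is bonded to an –O–C group, which defines an ester, not a ketone. In CH2CONHCH2, the C=O is bonded to nitrogen, which defines an amide, not a ketone. In CH(CHO), the carbonyl carbon carries an H, so it is an aldehyde, not a ketone.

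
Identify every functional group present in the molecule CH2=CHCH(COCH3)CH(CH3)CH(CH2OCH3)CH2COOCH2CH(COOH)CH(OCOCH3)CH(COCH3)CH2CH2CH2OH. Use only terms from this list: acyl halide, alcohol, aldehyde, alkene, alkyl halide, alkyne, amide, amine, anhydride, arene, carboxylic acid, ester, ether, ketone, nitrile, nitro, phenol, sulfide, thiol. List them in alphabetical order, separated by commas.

Reading the structure from left to right:
  CH2=CH: C=C double bond → alkene.
  CH(COCH3): pendant –COCH3: carbonyl C bonded to two carbons → ketone.
  CH(CH2OCH3): pendant –CH2OCH3: C–O–C linkage → ether.
  CH2COOCH2: –C(=O)–O–C with C on the carbonyl side → ester.
  CH(COOH): pendant –COOH: carbonyl C bonded to C and –OH → carboxylic acid.
  CH(OCOCH3): pendant –OC(=O)CH3: an acyloxy group → ester.
  CH(COCH3): pendant –COCH3: carbonyl C bonded to two carbons → ketone.
  CH2OH: –OH on an sp³ carbon → alcohol.

alcohol, alkene, carboxylic acid, ester, ether, ketone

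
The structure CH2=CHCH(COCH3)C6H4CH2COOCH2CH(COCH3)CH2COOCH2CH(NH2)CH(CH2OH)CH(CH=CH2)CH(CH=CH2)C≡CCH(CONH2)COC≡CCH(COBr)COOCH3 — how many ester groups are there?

Reading the structure from left to right:
  CH2=CH: C=C double bond → alkene.
  CH(COCH3): pendant –COCH3: carbonyl C bonded to two carbons → ketone.
  C6H4: para-disubstituted benzene ring → arene.
  CH2COOCH2: –C(=O)–O–C with C on the carbonyl side → ester.
  CH(COCH3): pendant –COCH3: carbonyl C bonded to two carbons → ketone.
  CH2COOCH2: –C(=O)–O–C with C on the carbonyl side → ester.
  CH(NH2): –NH2 on an sp³ carbon with no adjacent C=O → amine.
  CH(CH2OH): pendant –CH2OH on an sp³ backbone C → alcohol.
  CH(CH=CH2): pendant –CH=CH2: C=C double bond → alkene.
  CH(CH=CH2): pendant –CH=CH2: C=C double bond → alkene.
  C≡C: C≡C triple bond → alkyne.
  CH(CONH2): pendant –CONH2: carbonyl C bonded to C and N → amide.
  CO: –C(=O)– with carbon on both sides → ketone.
  C≡C: C≡C triple bond → alkyne.
  CH(COBr): pendant –C(=O)X: carbonyl C bonded to C and halogen → acyl halide.
  COOCH3: –C(=O)OCH3: carbonyl C bonded to C and to –OCH3 → ester (not ketone + ether).
Ester appears at: CH2COOCH2, CH2COOCH2, COOCH3 → 3.

3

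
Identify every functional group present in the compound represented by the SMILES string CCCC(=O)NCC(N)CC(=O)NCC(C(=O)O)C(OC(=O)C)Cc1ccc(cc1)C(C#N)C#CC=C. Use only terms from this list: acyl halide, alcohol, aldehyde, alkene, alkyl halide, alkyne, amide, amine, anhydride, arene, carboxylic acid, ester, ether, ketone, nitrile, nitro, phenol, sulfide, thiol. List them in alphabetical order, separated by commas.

alkene, alkyne, amide, amine, arene, carboxylic acid, ester, nitrile

Reading the structure from left to right:
  CH2CONHCH2: –C(=O)–N– linkage → amide (the N is not an amine).
  CH(NH2): –NH2 on an sp³ carbon with no adjacent C=O → amine.
  CH2CONHCH2: –C(=O)–N– linkage → amide (the N is not an amine).
  CH(COOH): pendant –COOH: carbonyl C bonded to C and –OH → carboxylic acid.
  CH(OCOCH3): pendant –OC(=O)CH3: an acyloxy group → ester.
  C6H4: para-disubstituted benzene ring → arene.
  CH(CN): pendant –C≡N: nitrile.
  C≡C: C≡C triple bond → alkyne.
  CH=CH2: C=C double bond → alkene.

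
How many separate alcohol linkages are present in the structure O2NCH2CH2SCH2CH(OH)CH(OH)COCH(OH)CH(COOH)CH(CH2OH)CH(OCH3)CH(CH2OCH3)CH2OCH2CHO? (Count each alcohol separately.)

Working along the chain:
  O2NCH2: –NO2 on carbon → nitro group.
  CH2SCH2: C–S–C linkage → sulfide (thioether).
  CH(OH): –OH on an sp³ carbon → alcohol (secondary).
  CH(OH): –OH on an sp³ carbon → alcohol (secondary).
  CO: –C(=O)– with carbon on both sides → ketone.
  CH(OH): –OH on an sp³ carbon → alcohol (secondary).
  CH(COOH): pendant –COOH: carbonyl C bonded to C and –OH → carboxylic acid.
  CH(CH2OH): pendant –CH2OH on an sp³ backbone C → alcohol.
  CH(OCH3): pendant –OCH3: C–O–C with sp³ C, no adjacent C=O → ether.
  CH(CH2OCH3): pendant –CH2OCH3: C–O–C linkage → ether.
  CH2OCH2: C–O–C with sp³ carbons on both sides and no adjacent C=O → ether.
  CHO: terminal –CHO: carbonyl C bonded to H and C → aldehyde.
Alcohol appears at: CH(OH), CH(OH), CH(OH), CH(CH2OH) → 4.

4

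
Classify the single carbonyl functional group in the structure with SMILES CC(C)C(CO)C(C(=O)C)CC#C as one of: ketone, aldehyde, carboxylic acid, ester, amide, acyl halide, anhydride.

ketone

The carbonyl is in the CH(COCH3) segment: pendant –COCH3: carbonyl C bonded to two carbons → ketone.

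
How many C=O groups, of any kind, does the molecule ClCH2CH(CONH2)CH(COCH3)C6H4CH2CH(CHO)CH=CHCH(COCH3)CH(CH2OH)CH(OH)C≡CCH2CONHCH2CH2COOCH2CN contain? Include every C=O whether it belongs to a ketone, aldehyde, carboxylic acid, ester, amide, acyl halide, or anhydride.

CH(CONH2): amide, 1 C=O (running total 1).
CH(COCH3): ketone, 1 C=O (running total 2).
CH(CHO): aldehyde, 1 C=O (running total 3).
CH(COCH3): ketone, 1 C=O (running total 4).
CH2CONHCH2: amide, 1 C=O (running total 5).
CH2COOCH2: ester, 1 C=O (running total 6).

6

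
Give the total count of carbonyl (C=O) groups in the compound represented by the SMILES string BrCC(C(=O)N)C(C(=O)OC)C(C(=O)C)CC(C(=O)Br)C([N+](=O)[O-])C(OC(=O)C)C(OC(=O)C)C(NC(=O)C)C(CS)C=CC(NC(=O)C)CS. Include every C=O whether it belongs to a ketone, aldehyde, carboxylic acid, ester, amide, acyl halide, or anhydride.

CH(CONH2): amide, 1 C=O (running total 1).
CH(COOCH3): ester, 1 C=O (running total 2).
CH(COCH3): ketone, 1 C=O (running total 3).
CH(COBr): acyl halide, 1 C=O (running total 4).
CH(OCOCH3): ester, 1 C=O (running total 5).
CH(OCOCH3): ester, 1 C=O (running total 6).
CH(NHCOCH3): amide, 1 C=O (running total 7).
CH(NHCOCH3): amide, 1 C=O (running total 8).

8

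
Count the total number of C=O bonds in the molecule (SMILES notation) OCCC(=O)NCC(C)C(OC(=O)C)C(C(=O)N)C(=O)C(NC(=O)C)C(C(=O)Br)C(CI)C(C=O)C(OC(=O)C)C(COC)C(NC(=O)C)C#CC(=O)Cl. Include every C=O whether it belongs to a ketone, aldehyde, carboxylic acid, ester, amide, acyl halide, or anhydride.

CH2CONHCH2: amide, 1 C=O (running total 1).
CH(OCOCH3): ester, 1 C=O (running total 2).
CH(CONH2): amide, 1 C=O (running total 3).
CO: ketone, 1 C=O (running total 4).
CH(NHCOCH3): amide, 1 C=O (running total 5).
CH(COBr): acyl halide, 1 C=O (running total 6).
CH(CHO): aldehyde, 1 C=O (running total 7).
CH(OCOCH3): ester, 1 C=O (running total 8).
CH(NHCOCH3): amide, 1 C=O (running total 9).
COCl: acyl halide, 1 C=O (running total 10).

10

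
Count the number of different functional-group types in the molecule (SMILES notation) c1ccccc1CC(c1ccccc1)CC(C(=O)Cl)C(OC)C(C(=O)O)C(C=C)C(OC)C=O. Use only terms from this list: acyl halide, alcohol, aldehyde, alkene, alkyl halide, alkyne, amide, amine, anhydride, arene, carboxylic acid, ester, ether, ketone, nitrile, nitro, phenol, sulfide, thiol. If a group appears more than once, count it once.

6

Reading the structure from left to right:
  C6H5: C6H5– phenyl ring → arene.
  CH(C6H5): pendant –C6H5: benzene ring → arene.
  CH(COCl): pendant –C(=O)X: carbonyl C bonded to C and halogen → acyl halide.
  CH(OCH3): pendant –OCH3: C–O–C with sp³ C, no adjacent C=O → ether.
  CH(COOH): pendant –COOH: carbonyl C bonded to C and –OH → carboxylic acid.
  CH(CH=CH2): pendant –CH=CH2: C=C double bond → alkene.
  CH(OCH3): pendant –OCH3: C–O–C with sp³ C, no adjacent C=O → ether.
  CHO: terminal –CHO: carbonyl C bonded to H and C → aldehyde.
Distinct types present: acyl halide, aldehyde, alkene, arene, carboxylic acid, ether.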